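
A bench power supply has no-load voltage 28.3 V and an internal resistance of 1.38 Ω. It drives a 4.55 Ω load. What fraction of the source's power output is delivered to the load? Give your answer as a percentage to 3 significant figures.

The source delivers εI, of which I²R reaches the load and I²r is lost; since I is common, η = R/(R+r).
η = R / (R + r) = 4.55 / (4.55 + 1.38) = 0.7673

76.7 %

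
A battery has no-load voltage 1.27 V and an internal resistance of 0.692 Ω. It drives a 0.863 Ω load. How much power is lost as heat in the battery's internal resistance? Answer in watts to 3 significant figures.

0.462 W

The internal resistance carries the same current as the load; P_int = I²r.
I = ε / (r + R) = 1.27 / (0.692 + 0.863) = 0.8167 A
P_int = I² r = (0.8167)² × 0.692 = 0.4616 W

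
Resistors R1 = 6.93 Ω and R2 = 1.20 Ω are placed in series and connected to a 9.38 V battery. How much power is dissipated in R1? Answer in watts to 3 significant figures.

In a series string the same current flows through every resistor — find that current, then P = I²R for the one we want.
R_total = 6.93 + 1.20 = 8.130 Ω
I = V / R_total = 9.38 / 8.130 = 1.154 A
P_R1 = I² × R1 = (1.154)² × 6.93 = 9.225 W

9.22 W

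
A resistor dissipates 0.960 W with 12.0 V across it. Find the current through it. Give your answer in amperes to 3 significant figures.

From P = V I = I²R = V²/R, with the two given quantities we get I = P / V.
I = 0.960 / 12.0 = 0.08000 A

0.0800 A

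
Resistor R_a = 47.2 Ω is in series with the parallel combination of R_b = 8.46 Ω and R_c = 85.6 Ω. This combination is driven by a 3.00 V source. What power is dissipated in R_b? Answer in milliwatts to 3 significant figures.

20.9 mW

First combine the parallel branches into one equivalent R_p, then R_a + R_p is a series pair.
R_p = (8.46×85.6)/(8.46+85.6) = 7.699 Ω
R_total = 47.2 + 7.699 = 54.90 Ω
I = V / R_total = 3.00 / 54.90 = 0.05465 A
Voltage across the parallel pair: V_p = I × R_p = 0.05465 × 7.699 = 0.4207 V
R_b is across V_p, so use P = V²/R for that branch.
P_R_b = (0.4207)² / 8.46 = 0.02092 W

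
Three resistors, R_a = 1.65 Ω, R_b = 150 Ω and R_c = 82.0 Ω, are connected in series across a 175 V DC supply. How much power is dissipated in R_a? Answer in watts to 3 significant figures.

0.926 W

Series elements share the same current, so find I first, then use P = I²R.
R_total = 1.65 + 150 + 82.0 = 233.7 Ω
I = V / R_total = 175 / 233.7 = 0.7490 A
P_R_a = I² × R_a = (0.7490)² × 1.65 = 0.9256 W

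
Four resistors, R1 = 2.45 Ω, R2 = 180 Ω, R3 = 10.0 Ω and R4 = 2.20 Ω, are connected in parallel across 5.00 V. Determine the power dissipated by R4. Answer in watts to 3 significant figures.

11.4 W

Every branch has 5.00 V across it, so for R4 the power is simply V²/R.
P_R4 = V² / R4 = (5.00)² / 2.20 Ω = 11.36 W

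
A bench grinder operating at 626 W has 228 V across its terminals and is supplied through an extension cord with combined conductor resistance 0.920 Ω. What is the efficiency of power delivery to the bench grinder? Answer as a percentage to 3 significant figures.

98.9 %

I = P / V = 626 / 228 = 2.746 A through the extension cord.
P_line = I² R_line = (2.746)² × 0.920 = 6.935 W
P_source = P_load + P_line = 626.0 + 6.935 = 632.9 W
η = P_load / P_source = 626.0 / 632.9 = 0.9890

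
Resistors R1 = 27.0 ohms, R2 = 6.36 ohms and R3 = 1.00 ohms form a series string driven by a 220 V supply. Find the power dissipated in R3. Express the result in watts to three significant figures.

41.0 W

Series elements share the same current, so find I first, then use P = I²R.
R_total = 27.0 + 6.36 + 1.00 = 34.36 Ω
I = V / R_total = 220 / 34.36 = 6.403 A
P_R3 = I² × R3 = (6.403)² × 1.00 = 41.00 W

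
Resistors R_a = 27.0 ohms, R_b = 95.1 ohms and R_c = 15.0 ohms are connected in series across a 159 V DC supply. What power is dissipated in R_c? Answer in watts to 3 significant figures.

Since the resistors are in series they all carry the loop current I = V/R_total; the power in any one is I²R.
R_total = 27.0 + 95.1 + 15.0 = 137.1 Ω
I = V / R_total = 159 / 137.1 = 1.160 A
P_R_c = I² × R_c = (1.160)² × 15.0 = 20.17 W

20.2 W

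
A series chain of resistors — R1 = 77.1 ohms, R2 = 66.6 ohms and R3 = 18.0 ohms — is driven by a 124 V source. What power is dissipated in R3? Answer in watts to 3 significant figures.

Series elements share the same current, so find I first, then use P = I²R.
R_total = 77.1 + 66.6 + 18.0 = 161.7 Ω
I = V / R_total = 124 / 161.7 = 0.7669 A
P_R3 = I² × R3 = (0.7669)² × 18.0 = 10.59 W

10.6 W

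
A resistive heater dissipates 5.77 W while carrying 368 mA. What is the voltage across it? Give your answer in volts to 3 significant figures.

Inverting the appropriate power form: V = P / I.
V = 5.77 / 0.3680 = 15.68 V

15.7 V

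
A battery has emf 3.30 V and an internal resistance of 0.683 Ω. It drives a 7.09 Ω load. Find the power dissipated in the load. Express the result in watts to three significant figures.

1.28 W

The internal resistance and the load are in series, so the same I flows through both; get I from ε/(r+R), then I²R for the load.
I = ε / (r + R) = 3.30 / (0.683 + 7.09) = 0.4245 A
P_load = I² R = (0.4245)² × 7.09 = 1.278 W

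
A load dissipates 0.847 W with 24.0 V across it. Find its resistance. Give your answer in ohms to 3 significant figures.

680 Ω

From P = V I = I²R = V²/R, with the two given quantities we get R = V² / P.
R = (24.0)² / 0.847 = 680.0 Ω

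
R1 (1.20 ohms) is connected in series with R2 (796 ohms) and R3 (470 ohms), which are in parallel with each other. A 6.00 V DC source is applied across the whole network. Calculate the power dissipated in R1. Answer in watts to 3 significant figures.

First combine the parallel branches into one equivalent R_p, then R1 + R_p is a series pair.
R_p = (796×470)/(796+470) = 295.5 Ω
R_total = 1.20 + 295.5 = 296.7 Ω
I = V / R_total = 6.00 / 296.7 = 0.02022 A
All the current flows through R1; use P = I²R.
P_R1 = (0.02022)² × 1.20 = 0.0004907 W

0.000491 W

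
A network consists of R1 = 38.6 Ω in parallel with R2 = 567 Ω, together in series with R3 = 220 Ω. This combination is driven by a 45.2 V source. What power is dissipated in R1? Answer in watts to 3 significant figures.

Collapse the R1‖R2 pair into one equivalent R_p; then R_p and R3 form a series string.
R_p = (38.6×567)/(38.6+567) = 36.14 Ω
R_total = R_p + 220 = 36.14 + 220 = 256.1 Ω
I = V / R_total = 45.2 / 256.1 = 0.1765 A
Voltage across the parallel pair: V_p = I × R_p = 0.1765 × 36.14 = 6.377 V
Use P = V²/R for R1 with V = V_p.
P_R1 = (6.377)² / 38.6 = 1.054 W

1.05 W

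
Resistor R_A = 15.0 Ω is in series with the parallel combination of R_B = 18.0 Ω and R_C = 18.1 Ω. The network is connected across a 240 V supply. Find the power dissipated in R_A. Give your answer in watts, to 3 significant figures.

1500 W

Collapse R_B‖R_C to a single equivalent, reducing the network to two series elements.
R_p = (18.0×18.1)/(18.0+18.1) = 9.025 Ω
R_total = 15.0 + 9.025 = 24.02 Ω
I = V / R_total = 240 / 24.02 = 9.990 A
All the current flows through R_A; use P = I²R.
P_R_A = (9.990)² × 15.0 = 1497 W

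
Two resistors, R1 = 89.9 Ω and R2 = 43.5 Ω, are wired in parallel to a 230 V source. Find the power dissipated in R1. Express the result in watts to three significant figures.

Every branch has 230 V across it, so for R1 the power is simply V²/R.
P_R1 = V² / R1 = (230)² / 89.9 Ω = 588.4 W

588 W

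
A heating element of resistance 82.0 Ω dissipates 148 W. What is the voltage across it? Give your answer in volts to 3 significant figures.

Inverting the appropriate power form: V = √(P R).
V = √(148 × 82.0) = 110.2 V

110 V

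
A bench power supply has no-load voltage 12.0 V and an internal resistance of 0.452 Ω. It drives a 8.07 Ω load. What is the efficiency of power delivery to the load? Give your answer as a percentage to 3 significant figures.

Both r and R carry the same current, so the power split is just the resistance split: η = R/(R+r).
η = R / (R + r) = 8.07 / (8.07 + 0.452) = 0.9470

94.7 %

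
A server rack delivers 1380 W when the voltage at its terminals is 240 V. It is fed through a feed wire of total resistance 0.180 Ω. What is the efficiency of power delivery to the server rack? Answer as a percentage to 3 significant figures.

I = P / V = 1380 / 240 = 5.750 A through the feed wire.
P_line = I² R_line = (5.750)² × 0.180 = 5.951 W
P_source = P_load + P_line = 1380 + 5.951 = 1386 W
η = P_load / P_source = 1380 / 1386 = 0.9957

99.6 %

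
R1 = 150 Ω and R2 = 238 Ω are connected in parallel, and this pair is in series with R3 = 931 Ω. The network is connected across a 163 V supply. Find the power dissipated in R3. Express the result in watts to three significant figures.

23.6 W

Combine R1 and R2 into their parallel equivalent first, reducing the network to two series resistors.
R_p = (150×238)/(150+238) = 92.01 Ω
R_total = R_p + 931 = 92.01 + 931 = 1023 Ω
I = V / R_total = 163 / 1023 = 0.1593 A
All the supply current flows through R3; use P = I²R3.
P_R3 = (0.1593)² × 931 = 23.64 W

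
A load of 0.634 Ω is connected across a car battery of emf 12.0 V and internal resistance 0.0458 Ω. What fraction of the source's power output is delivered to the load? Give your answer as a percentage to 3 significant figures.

93.3 %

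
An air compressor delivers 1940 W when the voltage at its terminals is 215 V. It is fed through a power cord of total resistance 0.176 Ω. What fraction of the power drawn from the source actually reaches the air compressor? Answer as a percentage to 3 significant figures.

I = P / V = 1940 / 215 = 9.023 A through the power cord.
P_line = I² R_line = (9.023)² × 0.176 = 14.33 W
P_source = P_load + P_line = 1940 + 14.33 = 1954 W
η = P_load / P_source = 1940 / 1954 = 0.9927

99.3 %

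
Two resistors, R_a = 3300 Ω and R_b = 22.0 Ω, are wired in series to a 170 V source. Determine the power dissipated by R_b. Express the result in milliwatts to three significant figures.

57.6 mW

The current is common to all series resistors; compute it, then apply P = I²R for the target.
R_total = 3300 + 22.0 = 3322 Ω
I = V / R_total = 170 / 3322 = 0.05117 A
P_R_b = I² × R_b = (0.05117)² × 22.0 = 0.05761 W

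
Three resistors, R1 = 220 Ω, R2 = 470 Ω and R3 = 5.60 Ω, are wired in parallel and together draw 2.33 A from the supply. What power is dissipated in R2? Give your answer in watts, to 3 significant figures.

Parallel branches share V, not I — compute V via R_eq, then use V²/R for the target branch.
1/R_eq = 1/220 + 1/470 + 1/5.60 ⇒ R_eq = 5.398 Ω
V = I_total × R_eq = 2.330 × 5.398 = 12.58 V
P_R2 = V² / R2 = (12.58)² / 470 = 0.3366 W

0.337 W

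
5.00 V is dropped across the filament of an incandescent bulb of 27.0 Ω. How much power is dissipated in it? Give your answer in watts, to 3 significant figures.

0.926 W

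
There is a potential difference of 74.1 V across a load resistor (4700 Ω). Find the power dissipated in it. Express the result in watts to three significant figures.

1.17 W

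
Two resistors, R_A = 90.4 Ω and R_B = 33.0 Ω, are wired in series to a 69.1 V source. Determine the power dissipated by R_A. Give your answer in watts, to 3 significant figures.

Since the resistors are in series they all carry the loop current I = V/R_total; the power in any one is I²R.
R_total = 90.4 + 33.0 = 123.4 Ω
I = V / R_total = 69.1 / 123.4 = 0.5600 A
P_R_A = I² × R_A = (0.5600)² × 90.4 = 28.35 W

28.3 W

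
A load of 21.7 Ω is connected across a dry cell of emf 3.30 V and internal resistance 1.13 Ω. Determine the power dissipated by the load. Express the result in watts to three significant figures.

With r and R in series, I = ε/(r+R); the load dissipates I²R.
I = ε / (r + R) = 3.30 / (1.13 + 21.7) = 0.1445 A
P_load = I² R = (0.1445)² × 21.7 = 0.4534 W

0.453 W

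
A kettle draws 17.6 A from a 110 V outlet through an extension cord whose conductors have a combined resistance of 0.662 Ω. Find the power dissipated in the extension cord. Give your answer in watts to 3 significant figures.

205 W

Line loss is just I²R for the cable — we know both I and R_line directly.
The extension cord carries the full 17.6 A.
P_line = I² R_line = (17.60)² × 0.662 = 205.1 W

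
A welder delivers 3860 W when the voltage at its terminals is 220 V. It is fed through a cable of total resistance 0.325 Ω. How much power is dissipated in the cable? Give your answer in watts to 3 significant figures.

100 W

The cable and load are in series, so the same current flows in both; the loss is I²R_line.
I = P / V = 3860 / 220 = 17.55 A through the cable.
P_line = I² R_line = (17.55)² × 0.325 = 100.0 W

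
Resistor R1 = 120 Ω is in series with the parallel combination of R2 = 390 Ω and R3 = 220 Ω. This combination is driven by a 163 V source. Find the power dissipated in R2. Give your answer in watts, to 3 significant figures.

Reduce the parallel pair to R_p first; the network is then a simple series string.
R_p = (390×220)/(390+220) = 140.7 Ω
R_total = 120 + 140.7 = 260.7 Ω
I = V / R_total = 163 / 260.7 = 0.6253 A
Voltage across the parallel pair: V_p = I × R_p = 0.6253 × 140.7 = 87.96 V
R2 sees V_p directly, so P = V_p² / R2.
P_R2 = (87.96)² / 390 = 19.84 W

19.8 W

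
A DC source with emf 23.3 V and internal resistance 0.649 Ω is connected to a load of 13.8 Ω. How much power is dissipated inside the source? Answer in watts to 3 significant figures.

1.69 W

The source's internal resistance is just another series element carrying I; its dissipation is I²r.
I = ε / (r + R) = 23.3 / (0.649 + 13.8) = 1.613 A
P_int = I² r = (1.613)² × 0.649 = 1.688 W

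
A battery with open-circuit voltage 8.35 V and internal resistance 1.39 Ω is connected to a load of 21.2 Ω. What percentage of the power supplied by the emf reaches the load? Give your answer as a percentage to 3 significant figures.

η = P_load/(P_load+P_int) = I²R/(I²R+I²r) = R/(R+r) — the I² cancels for series elements.
η = R / (R + r) = 21.2 / (21.2 + 1.39) = 0.9385

93.8 %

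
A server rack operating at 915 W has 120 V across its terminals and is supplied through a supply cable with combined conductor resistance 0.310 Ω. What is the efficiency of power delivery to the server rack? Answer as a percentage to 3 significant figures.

I = P / V = 915 / 120 = 7.625 A through the supply cable.
P_line = I² R_line = (7.625)² × 0.310 = 18.02 W
P_source = P_load + P_line = 915.0 + 18.02 = 933.0 W
η = P_load / P_source = 915.0 / 933.0 = 0.9807

98.1 %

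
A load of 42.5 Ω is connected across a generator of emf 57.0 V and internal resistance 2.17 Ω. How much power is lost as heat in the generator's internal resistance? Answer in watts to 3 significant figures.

3.53 W

r is in series with the load, so it carries the full circuit current — the loss in it is I²r.
I = ε / (r + R) = 57.0 / (2.17 + 42.5) = 1.276 A
P_int = I² r = (1.276)² × 2.17 = 3.533 W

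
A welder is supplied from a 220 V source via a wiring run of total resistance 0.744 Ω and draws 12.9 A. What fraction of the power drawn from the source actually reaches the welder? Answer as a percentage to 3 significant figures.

95.6 %

The wiring run carries the full 12.9 A.
P_line = I² R_line = (12.90)² × 0.744 = 123.8 W
P_source = V I = 220 × 12.90 = 2838 W; P_load = 2714 W
η = P_load / P_source = 2714 / 2838 = 0.9564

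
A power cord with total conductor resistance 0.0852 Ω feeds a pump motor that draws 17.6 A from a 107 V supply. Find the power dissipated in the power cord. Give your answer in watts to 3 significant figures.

The power cord and load are in series, so the same current flows in both; the loss is I²R_line.
The power cord carries the full 17.6 A.
P_line = I² R_line = (17.60)² × 0.0852 = 26.39 W

26.4 W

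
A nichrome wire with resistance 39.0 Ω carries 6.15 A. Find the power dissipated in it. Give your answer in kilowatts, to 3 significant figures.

Knowing I and R, the power is just I²R — no need to find V first.
P = (6.150 A)² × 39.0 Ω = 1475 W

1.48 kW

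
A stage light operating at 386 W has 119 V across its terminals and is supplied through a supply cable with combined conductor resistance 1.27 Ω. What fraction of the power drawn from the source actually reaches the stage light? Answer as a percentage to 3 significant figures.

I = P / V = 386 / 119 = 3.244 A through the supply cable.
P_line = I² R_line = (3.244)² × 1.27 = 13.36 W
P_source = P_load + P_line = 386.0 + 13.36 = 399.4 W
η = P_load / P_source = 386.0 / 399.4 = 0.9665

96.7 %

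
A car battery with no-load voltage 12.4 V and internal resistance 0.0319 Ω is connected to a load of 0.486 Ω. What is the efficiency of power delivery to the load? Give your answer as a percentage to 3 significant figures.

93.8 %

Efficiency is P_load / P_total. With a series r and R sharing the same I, P = I²R for each, so η = R/(R+r).
η = R / (R + r) = 0.486 / (0.486 + 0.0319) = 0.9384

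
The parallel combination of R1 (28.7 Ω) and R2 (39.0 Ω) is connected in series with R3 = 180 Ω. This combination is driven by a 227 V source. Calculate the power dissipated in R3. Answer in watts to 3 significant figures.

240 W

First find R_p for the parallel pair, then treat R_p + R3 as a series loop.
R_p = (28.7×39.0)/(28.7+39.0) = 16.53 Ω
R_total = R_p + 180 = 16.53 + 180 = 196.5 Ω
I = V / R_total = 227 / 196.5 = 1.155 A
All the supply current flows through R3; use P = I²R3.
P_R3 = (1.155)² × 180 = 240.1 W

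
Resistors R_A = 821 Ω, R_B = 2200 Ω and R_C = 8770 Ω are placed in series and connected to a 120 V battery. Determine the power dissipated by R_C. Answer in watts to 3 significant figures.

Series elements share the same current, so find I first, then use P = I²R.
R_total = 821 + 2200 + 8770 = 11790 Ω
I = V / R_total = 120 / 11790 = 0.01018 A
P_R_C = I² × R_C = (0.01018)² × 8770 = 0.9084 W

0.908 W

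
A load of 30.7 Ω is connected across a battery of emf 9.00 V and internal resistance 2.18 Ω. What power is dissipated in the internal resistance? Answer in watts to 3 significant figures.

0.163 W

The internal resistance carries the same current as the load; P_int = I²r.
I = ε / (r + R) = 9.00 / (2.18 + 30.7) = 0.2737 A
P_int = I² r = (0.2737)² × 2.18 = 0.1633 W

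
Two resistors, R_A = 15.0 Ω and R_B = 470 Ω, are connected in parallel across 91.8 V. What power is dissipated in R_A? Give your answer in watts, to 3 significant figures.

562 W

Each parallel branch sees the full supply voltage, so P = V²/R applies directly to the target branch.
P_R_A = V² / R_A = (91.8)² / 15.0 Ω = 561.8 W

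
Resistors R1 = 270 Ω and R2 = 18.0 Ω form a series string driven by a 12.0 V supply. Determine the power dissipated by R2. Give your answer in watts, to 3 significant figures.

0.0312 W

Since the resistors are in series they all carry the loop current I = V/R_total; the power in any one is I²R.
R_total = 270 + 18.0 = 288.0 Ω
I = V / R_total = 12.0 / 288.0 = 0.04167 A
P_R2 = I² × R2 = (0.04167)² × 18.0 = 0.03125 W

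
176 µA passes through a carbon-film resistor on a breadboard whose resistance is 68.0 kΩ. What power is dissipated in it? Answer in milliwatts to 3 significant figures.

2.11 mW

Knowing I and R, the power is just I²R — no need to find V first.
P = (0.0001760 A)² × 68000 Ω = 0.002106 W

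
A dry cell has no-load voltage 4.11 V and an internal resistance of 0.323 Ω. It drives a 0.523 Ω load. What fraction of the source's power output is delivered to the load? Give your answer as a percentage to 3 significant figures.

61.8 %

Both r and R carry the same current, so the power split is just the resistance split: η = R/(R+r).
η = R / (R + r) = 0.523 / (0.523 + 0.323) = 0.6182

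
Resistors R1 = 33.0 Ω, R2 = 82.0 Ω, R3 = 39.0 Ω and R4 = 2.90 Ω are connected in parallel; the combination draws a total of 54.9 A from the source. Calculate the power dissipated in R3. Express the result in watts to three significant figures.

453 W

Only the total current is stated, so first find the parallel equivalent to get the voltage across the combination.
1/R_eq = 1/33.0 + 1/82.0 + 1/39.0 + 1/2.90 ⇒ R_eq = 2.422 Ω
V = I_total × R_eq = 54.90 × 2.422 = 132.9 V
P_R3 = V² / R3 = (132.9)² / 39.0 = 453.2 W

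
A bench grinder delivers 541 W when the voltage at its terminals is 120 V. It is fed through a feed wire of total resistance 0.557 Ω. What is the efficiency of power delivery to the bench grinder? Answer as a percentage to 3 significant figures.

98.0 %

I = P / V = 541 / 120 = 4.508 A through the feed wire.
P_line = I² R_line = (4.508)² × 0.557 = 11.32 W
P_source = P_load + P_line = 541.0 + 11.32 = 552.3 W
η = P_load / P_source = 541.0 / 552.3 = 0.9795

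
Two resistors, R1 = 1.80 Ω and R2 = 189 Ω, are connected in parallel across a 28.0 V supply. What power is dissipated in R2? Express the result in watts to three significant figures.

The supply voltage appears across each parallel branch — just use P = V²/R2.
P_R2 = V² / R2 = (28.0)² / 189 Ω = 4.148 W

4.15 W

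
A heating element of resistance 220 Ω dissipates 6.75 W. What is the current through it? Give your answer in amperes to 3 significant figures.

0.175 A

Inverting the appropriate power form: I = √(P / R).
I = √(6.75 / 220) = 0.1752 A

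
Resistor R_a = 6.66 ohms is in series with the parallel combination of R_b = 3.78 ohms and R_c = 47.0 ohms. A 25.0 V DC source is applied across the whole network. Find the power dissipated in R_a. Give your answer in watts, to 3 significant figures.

40.3 W

Reduce the parallel pair to R_p first; the network is then a simple series string.
R_p = (3.78×47.0)/(3.78+47.0) = 3.499 Ω
R_total = 6.66 + 3.499 = 10.16 Ω
I = V / R_total = 25.0 / 10.16 = 2.461 A
All the current flows through R_a; use P = I²R.
P_R_a = (2.461)² × 6.66 = 40.34 W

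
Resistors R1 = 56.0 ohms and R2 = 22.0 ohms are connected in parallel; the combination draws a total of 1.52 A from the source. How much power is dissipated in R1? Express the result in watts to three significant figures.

The branches share the same voltage, but only the total current is given — find V from the equivalent resistance first.
1/R_eq = 1/56.0 + 1/22.0 ⇒ R_eq = 15.79 Ω
V = I_total × R_eq = 1.520 × 15.79 = 24.01 V
P_R1 = V² / R1 = (24.01)² / 56.0 = 10.29 W

10.3 W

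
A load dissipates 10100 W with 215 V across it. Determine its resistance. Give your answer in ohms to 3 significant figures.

4.58 Ω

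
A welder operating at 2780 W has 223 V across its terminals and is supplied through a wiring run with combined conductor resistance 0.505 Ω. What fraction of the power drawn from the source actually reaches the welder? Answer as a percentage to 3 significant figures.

97.3 %

I = P / V = 2780 / 223 = 12.47 A through the wiring run.
P_line = I² R_line = (12.47)² × 0.505 = 78.48 W
P_source = P_load + P_line = 2780 + 78.48 = 2858 W
η = P_load / P_source = 2780 / 2858 = 0.9725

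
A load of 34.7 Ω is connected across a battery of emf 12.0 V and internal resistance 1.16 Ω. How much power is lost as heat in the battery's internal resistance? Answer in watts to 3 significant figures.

0.130 W

r is in series with the load, so it carries the full circuit current — the loss in it is I²r.
I = ε / (r + R) = 12.0 / (1.16 + 34.7) = 0.3346 A
P_int = I² r = (0.3346)² × 1.16 = 0.1299 W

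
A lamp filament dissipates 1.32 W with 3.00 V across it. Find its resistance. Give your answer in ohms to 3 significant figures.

Rearranging the power relation for the two known quantities gives R = V² / P.
R = (3.00)² / 1.32 = 6.818 Ω

6.82 Ω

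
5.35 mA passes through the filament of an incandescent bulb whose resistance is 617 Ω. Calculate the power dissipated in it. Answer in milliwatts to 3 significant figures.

Knowing I and R, the power is just I²R — no need to find V first.
P = (0.005350 A)² × 617 Ω = 0.01766 W

17.7 mW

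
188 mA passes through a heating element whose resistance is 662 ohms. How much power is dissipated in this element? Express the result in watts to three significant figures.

With I and R stated, P = I²R applies in one step.
P = (0.1880 A)² × 662 Ω = 23.40 W

23.4 W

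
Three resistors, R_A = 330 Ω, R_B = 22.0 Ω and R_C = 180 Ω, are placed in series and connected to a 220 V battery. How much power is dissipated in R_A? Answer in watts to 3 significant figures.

56.4 W

Since the resistors are in series they all carry the loop current I = V/R_total; the power in any one is I²R.
R_total = 330 + 22.0 + 180 = 532.0 Ω
I = V / R_total = 220 / 532.0 = 0.4135 A
P_R_A = I² × R_A = (0.4135)² × 330 = 56.43 W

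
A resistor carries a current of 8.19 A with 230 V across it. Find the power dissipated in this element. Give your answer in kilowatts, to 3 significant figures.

V and I are known directly — P = V I, no intermediate step needed.
P = 230 V × 8.190 A = 1884 W

1.88 kW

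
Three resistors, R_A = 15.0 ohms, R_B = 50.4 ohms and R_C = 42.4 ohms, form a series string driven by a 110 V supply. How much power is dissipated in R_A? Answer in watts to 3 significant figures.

15.6 W

The current is common to all series resistors; compute it, then apply P = I²R for the target.
R_total = 15.0 + 50.4 + 42.4 = 107.8 Ω
I = V / R_total = 110 / 107.8 = 1.020 A
P_R_A = I² × R_A = (1.020)² × 15.0 = 15.62 W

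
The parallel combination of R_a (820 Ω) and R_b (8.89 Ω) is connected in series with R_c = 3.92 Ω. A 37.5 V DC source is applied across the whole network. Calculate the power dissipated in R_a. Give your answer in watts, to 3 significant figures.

Collapse the R_a‖R_b pair into one equivalent R_p; then R_p and R_c form a series string.
R_p = (820×8.89)/(820+8.89) = 8.795 Ω
R_total = R_p + 3.92 = 8.795 + 3.92 = 12.71 Ω
I = V / R_total = 37.5 / 12.71 = 2.949 A
Voltage across the parallel pair: V_p = I × R_p = 2.949 × 8.795 = 25.94 V
R_a sits across V_p; its power is V_p²/R.
P_R_a = (25.94)² / 820 = 0.8205 W

0.820 W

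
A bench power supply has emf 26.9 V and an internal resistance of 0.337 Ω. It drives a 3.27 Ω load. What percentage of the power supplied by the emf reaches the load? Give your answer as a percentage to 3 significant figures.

90.7 %

η = P_load/(P_load+P_int) = I²R/(I²R+I²r) = R/(R+r) — the I² cancels for series elements.
η = R / (R + r) = 3.27 / (3.27 + 0.337) = 0.9066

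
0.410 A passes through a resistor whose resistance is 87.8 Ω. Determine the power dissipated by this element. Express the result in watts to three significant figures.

14.8 W

With I and R stated, P = I²R applies in one step.
P = (0.4100 A)² × 87.8 Ω = 14.76 W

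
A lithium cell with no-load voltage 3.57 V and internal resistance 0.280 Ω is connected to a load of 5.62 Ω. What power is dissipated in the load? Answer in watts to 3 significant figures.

Find the circuit current first, then P = I²R for the load (series elements share I).
I = ε / (r + R) = 3.57 / (0.280 + 5.62) = 0.6051 A
P_load = I² R = (0.6051)² × 5.62 = 2.058 W

2.06 W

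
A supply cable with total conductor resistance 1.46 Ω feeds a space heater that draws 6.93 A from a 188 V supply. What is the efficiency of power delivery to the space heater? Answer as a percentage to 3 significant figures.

94.6 %

The supply cable carries the full 6.93 A.
P_line = I² R_line = (6.930)² × 1.46 = 70.12 W
P_source = V I = 188 × 6.930 = 1303 W; P_load = 1233 W
η = P_load / P_source = 1233 / 1303 = 0.9462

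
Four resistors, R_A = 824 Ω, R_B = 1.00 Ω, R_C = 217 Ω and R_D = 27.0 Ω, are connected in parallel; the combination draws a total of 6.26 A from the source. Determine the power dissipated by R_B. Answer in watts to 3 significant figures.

36.0 W

We need the common branch voltage; get it from I_total × R_eq, then P = V²/R for the branch.
1/R_eq = 1/824 + 1/1.00 + 1/217 + 1/27.0 ⇒ R_eq = 0.9589 Ω
V = I_total × R_eq = 6.260 × 0.9589 = 6.003 V
P_R_B = V² / R_B = (6.003)² / 1.00 = 36.03 W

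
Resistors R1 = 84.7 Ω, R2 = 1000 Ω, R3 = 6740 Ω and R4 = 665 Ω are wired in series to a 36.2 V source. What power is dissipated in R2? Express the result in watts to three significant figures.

0.0182 W

Every series element carries the same I. Get I from the total resistance, then P = I² × R2.
R_total = 84.7 + 1000 + 6740 + 665 = 8490 Ω
I = V / R_total = 36.2 / 8490 = 0.004264 A
P_R2 = I² × R2 = (0.004264)² × 1000 = 0.01818 W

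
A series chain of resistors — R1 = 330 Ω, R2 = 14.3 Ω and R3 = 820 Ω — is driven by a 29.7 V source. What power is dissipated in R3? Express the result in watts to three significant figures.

0.534 W

In a series string the same current flows through every resistor — find that current, then P = I²R for the one we want.
R_total = 330 + 14.3 + 820 = 1164 Ω
I = V / R_total = 29.7 / 1164 = 0.02551 A
P_R3 = I² × R3 = (0.02551)² × 820 = 0.5336 W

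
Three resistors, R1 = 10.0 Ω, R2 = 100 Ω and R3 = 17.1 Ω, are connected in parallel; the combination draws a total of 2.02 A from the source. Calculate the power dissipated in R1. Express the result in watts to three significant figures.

Parallel branches share V, not I — compute V via R_eq, then use V²/R for the target branch.
1/R_eq = 1/10.0 + 1/100 + 1/17.1 ⇒ R_eq = 5.935 Ω
V = I_total × R_eq = 2.020 × 5.935 = 11.99 V
P_R1 = V² / R1 = (11.99)² / 10.0 = 14.38 W

14.4 W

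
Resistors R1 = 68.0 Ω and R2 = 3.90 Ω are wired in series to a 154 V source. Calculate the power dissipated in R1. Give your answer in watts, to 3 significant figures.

312 W

Every series element carries the same I. Get I from the total resistance, then P = I² × R1.
R_total = 68.0 + 3.90 = 71.90 Ω
I = V / R_total = 154 / 71.90 = 2.142 A
P_R1 = I² × R1 = (2.142)² × 68.0 = 312.0 W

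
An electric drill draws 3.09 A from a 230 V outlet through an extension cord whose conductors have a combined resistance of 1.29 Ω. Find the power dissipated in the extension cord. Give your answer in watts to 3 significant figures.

The extension cord and load are in series, so the same current flows in both; the loss is I²R_line.
The extension cord carries the full 3.09 A.
P_line = I² R_line = (3.090)² × 1.29 = 12.32 W

12.3 W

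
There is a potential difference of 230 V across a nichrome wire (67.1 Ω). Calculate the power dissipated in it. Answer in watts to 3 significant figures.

788 W

With V across and R both known, P = V²/R gives the dissipation directly.
P = (230 V)² / 67.1 Ω = 788.4 W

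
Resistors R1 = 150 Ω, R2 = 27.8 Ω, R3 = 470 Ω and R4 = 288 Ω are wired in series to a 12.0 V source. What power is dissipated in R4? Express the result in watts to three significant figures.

Since the resistors are in series they all carry the loop current I = V/R_total; the power in any one is I²R.
R_total = 150 + 27.8 + 470 + 288 = 935.8 Ω
I = V / R_total = 12.0 / 935.8 = 0.01282 A
P_R4 = I² × R4 = (0.01282)² × 288 = 0.04736 W

0.0474 W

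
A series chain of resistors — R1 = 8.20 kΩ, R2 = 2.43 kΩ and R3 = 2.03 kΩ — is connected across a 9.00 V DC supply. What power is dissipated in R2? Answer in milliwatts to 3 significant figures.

The current is common to all series resistors; compute it, then apply P = I²R for the target.
R_total = (8.20 + 2.43 + 2.03) kΩ = 12660 Ω
I = V / R_total = 9.00 / 12660 = 0.0007109 A
P_R2 = I² × R2 = (0.0007109)² × 2430 = 0.001228 W

1.23 mW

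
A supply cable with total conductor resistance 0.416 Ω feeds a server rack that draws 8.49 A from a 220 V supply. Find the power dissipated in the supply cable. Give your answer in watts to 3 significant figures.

Only the current and the line resistance are needed for the I²R loss.
The supply cable carries the full 8.49 A.
P_line = I² R_line = (8.490)² × 0.416 = 29.99 W

30.0 W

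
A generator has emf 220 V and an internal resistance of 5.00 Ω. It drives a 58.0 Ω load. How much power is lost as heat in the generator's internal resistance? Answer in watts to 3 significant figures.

61.0 W

The source's internal resistance is just another series element carrying I; its dissipation is I²r.
I = ε / (r + R) = 220 / (5.00 + 58.0) = 3.492 A
P_int = I² r = (3.492)² × 5.00 = 60.97 W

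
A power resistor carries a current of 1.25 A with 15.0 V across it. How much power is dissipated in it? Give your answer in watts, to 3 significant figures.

V and I are known directly — P = V I, no intermediate step needed.
P = 15.0 V × 1.250 A = 18.75 W

18.8 W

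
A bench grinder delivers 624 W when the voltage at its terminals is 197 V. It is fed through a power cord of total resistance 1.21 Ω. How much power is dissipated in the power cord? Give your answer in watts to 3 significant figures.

12.1 W

Only the current and the line resistance are needed for the I²R loss.
I = P / V = 624 / 197 = 3.168 A through the power cord.
P_line = I² R_line = (3.168)² × 1.21 = 12.14 W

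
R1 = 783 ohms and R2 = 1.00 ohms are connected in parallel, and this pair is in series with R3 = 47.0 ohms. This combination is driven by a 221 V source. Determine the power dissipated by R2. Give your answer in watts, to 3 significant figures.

21.1 W

First find R_p for the parallel pair, then treat R_p + R3 as a series loop.
R_p = (783×1.00)/(783+1.00) = 0.9987 Ω
R_total = R_p + 47.0 = 0.9987 + 47.0 = 48.00 Ω
I = V / R_total = 221 / 48.00 = 4.604 A
Voltage across the parallel pair: V_p = I × R_p = 4.604 × 0.9987 = 4.598 V
R2 has V_p across it, so P = V_p²/R2.
P_R2 = (4.598)² / 1.00 = 21.15 W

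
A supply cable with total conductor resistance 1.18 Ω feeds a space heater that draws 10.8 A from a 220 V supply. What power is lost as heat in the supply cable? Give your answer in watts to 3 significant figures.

Only the current and the line resistance are needed for the I²R loss.
The supply cable carries the full 10.8 A.
P_line = I² R_line = (10.80)² × 1.18 = 137.6 W

138 W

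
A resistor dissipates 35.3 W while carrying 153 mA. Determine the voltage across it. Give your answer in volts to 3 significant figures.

231 V

Rearranging the power relation for the two known quantities gives V = P / I.
V = 35.3 / 0.1530 = 230.7 V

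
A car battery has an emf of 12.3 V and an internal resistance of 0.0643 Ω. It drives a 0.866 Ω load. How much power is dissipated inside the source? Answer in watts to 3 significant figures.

11.2 W

Internal loss is I²r, with I set by the total series resistance r+R.
I = ε / (r + R) = 12.3 / (0.0643 + 0.866) = 13.22 A
P_int = I² r = (13.22)² × 0.0643 = 11.24 W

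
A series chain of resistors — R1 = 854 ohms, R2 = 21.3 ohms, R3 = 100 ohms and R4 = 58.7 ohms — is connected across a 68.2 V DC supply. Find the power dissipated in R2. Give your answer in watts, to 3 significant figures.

0.0927 W

In a series string the same current flows through every resistor — find that current, then P = I²R for the one we want.
R_total = 854 + 21.3 + 100 + 58.7 = 1034 Ω
I = V / R_total = 68.2 / 1034 = 0.06596 A
P_R2 = I² × R2 = (0.06596)² × 21.3 = 0.09266 W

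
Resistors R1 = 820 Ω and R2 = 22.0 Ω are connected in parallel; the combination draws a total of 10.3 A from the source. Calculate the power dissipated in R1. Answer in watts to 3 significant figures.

59.4 W

We need the common branch voltage; get it from I_total × R_eq, then P = V²/R for the branch.
1/R_eq = 1/820 + 1/22.0 ⇒ R_eq = 21.43 Ω
V = I_total × R_eq = 10.30 × 21.43 = 220.7 V
P_R1 = V² / R1 = (220.7)² / 820 = 59.39 W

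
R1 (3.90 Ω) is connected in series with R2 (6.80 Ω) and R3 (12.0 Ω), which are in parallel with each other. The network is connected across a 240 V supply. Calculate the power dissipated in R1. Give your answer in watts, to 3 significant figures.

3310 W

Collapse R2‖R3 to a single equivalent, reducing the network to two series elements.
R_p = (6.80×12.0)/(6.80+12.0) = 4.340 Ω
R_total = 3.90 + 4.340 = 8.240 Ω
I = V / R_total = 240 / 8.240 = 29.12 A
All the current flows through R1; use P = I²R.
P_R1 = (29.12)² × 3.90 = 3308 W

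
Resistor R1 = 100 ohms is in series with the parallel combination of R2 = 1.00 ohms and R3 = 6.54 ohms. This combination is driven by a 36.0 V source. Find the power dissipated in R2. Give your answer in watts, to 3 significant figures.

0.0958 W

First combine the parallel branches into one equivalent R_p, then R1 + R_p is a series pair.
R_p = (1.00×6.54)/(1.00+6.54) = 0.8674 Ω
R_total = 100 + 0.8674 = 100.9 Ω
I = V / R_total = 36.0 / 100.9 = 0.3569 A
Voltage across the parallel pair: V_p = I × R_p = 0.3569 × 0.8674 = 0.3096 V
With V_p across R2, its power is V_p²/R2.
P_R2 = (0.3096)² / 1.00 = 0.09583 W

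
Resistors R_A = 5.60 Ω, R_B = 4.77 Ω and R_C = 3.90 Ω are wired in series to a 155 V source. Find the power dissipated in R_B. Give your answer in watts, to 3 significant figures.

563 W

Every series element carries the same I. Get I from the total resistance, then P = I² × R_B.
R_total = 5.60 + 4.77 + 3.90 = 14.27 Ω
I = V / R_total = 155 / 14.27 = 10.86 A
P_R_B = I² × R_B = (10.86)² × 4.77 = 562.8 W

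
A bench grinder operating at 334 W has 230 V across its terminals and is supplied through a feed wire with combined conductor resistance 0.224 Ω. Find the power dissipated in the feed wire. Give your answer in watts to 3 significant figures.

0.472 W

Line loss is just I²R for the cable — we know both I and R_line directly.
I = P / V = 334 / 230 = 1.452 A through the feed wire.
P_line = I² R_line = (1.452)² × 0.224 = 0.4724 W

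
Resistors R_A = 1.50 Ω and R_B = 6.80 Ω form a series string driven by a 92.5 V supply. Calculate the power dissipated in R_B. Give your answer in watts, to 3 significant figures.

In a series string the same current flows through every resistor — find that current, then P = I²R for the one we want.
R_total = 1.50 + 6.80 = 8.300 Ω
I = V / R_total = 92.5 / 8.300 = 11.14 A
P_R_B = I² × R_B = (11.14)² × 6.80 = 844.6 W

845 W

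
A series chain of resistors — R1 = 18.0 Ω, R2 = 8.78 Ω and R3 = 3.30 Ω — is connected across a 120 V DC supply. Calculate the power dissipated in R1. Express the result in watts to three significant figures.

286 W

In a series string the same current flows through every resistor — find that current, then P = I²R for the one we want.
R_total = 18.0 + 8.78 + 3.30 = 30.08 Ω
I = V / R_total = 120 / 30.08 = 3.989 A
P_R1 = I² × R1 = (3.989)² × 18.0 = 286.5 W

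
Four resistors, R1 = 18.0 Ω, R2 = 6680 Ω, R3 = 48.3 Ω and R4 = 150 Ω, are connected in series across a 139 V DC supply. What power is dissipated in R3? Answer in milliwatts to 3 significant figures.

19.6 mW

Since the resistors are in series they all carry the loop current I = V/R_total; the power in any one is I²R.
R_total = 18.0 + 6680 + 48.3 + 150 = 6896 Ω
I = V / R_total = 139 / 6896 = 0.02016 A
P_R3 = I² × R3 = (0.02016)² × 48.3 = 0.01962 W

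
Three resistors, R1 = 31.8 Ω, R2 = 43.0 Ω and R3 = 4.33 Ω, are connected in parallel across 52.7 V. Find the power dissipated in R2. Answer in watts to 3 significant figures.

The supply voltage appears across each parallel branch — just use P = V²/R2.
P_R2 = V² / R2 = (52.7)² / 43.0 Ω = 64.59 W

64.6 W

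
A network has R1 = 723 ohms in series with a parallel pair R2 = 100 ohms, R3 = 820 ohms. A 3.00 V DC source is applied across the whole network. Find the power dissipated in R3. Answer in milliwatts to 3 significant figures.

Reduce the parallel pair to R_p first; the network is then a simple series string.
R_p = (100×820)/(100+820) = 89.13 Ω
R_total = 723 + 89.13 = 812.1 Ω
I = V / R_total = 3.00 / 812.1 = 0.003694 A
Voltage across the parallel pair: V_p = I × R_p = 0.003694 × 89.13 = 0.3292 V
R3 sees V_p directly, so P = V_p² / R3.
P_R3 = (0.3292)² / 820 = 0.0001322 W

0.132 mW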